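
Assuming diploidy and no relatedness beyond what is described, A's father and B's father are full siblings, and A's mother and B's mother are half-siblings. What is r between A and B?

0.1875

Independent pedigree routes through distinct common ancestors add.
A and B are related in two ways: first cousins through their fathers (r = 1/8) and half first cousins through their mothers (r = 1/16).
r = 1/8 + 1/16 = 0.1875.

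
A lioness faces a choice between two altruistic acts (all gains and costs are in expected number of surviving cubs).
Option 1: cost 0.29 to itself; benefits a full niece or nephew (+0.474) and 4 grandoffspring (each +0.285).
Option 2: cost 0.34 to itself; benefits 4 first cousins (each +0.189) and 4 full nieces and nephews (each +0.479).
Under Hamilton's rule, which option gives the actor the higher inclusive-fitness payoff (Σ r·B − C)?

Option 1: r to a full niece or nephew = 0.25.
Option 1: r to a grandoffspring = 0.25.
Option 1: Σ r·B − C = (1·0.25·0.474 + 4·0.25·0.285) − 0.29 = 0.1135.
Option 2: r to a first cousin = 0.125.
Option 2: r to a full niece or nephew = 0.25.
Option 2: Σ r·B − C = (4·0.125·0.189 + 4·0.25·0.479) − 0.34 = 0.2335.
Option 2 has the higher net inclusive-fitness payoff.

Option 2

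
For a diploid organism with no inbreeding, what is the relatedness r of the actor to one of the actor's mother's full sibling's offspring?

0.125

Each parent–offspring link contributes a factor of 1/2, and independent paths through distinct common ancestors add.
First cousins share one grandparent pair — two paths of length 4: r = 2·(1/2)^4 = 1/8.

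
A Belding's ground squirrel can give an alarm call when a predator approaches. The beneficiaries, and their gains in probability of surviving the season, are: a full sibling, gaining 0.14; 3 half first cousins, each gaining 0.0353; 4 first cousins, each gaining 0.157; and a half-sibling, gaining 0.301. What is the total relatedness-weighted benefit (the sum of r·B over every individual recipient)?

0.23036875

r to a full sibling = 0.5 (full sibs share both parents — two paths of length 2: r = 2·(1/2)^2 = 1/2).
r to a half first cousin = 0.0625 (half first cousins share one grandparent — one path of length 4: r = (1/2)^4 = 1/16).
r to a first cousin = 0.125 (first cousins share one grandparent pair — two paths of length 4: r = 2·(1/2)^4 = 1/8).
r to a half-sibling = 0.25 (half-sibs share one parent — one path of length 2: r = (1/2)^2 = 1/4).
Summing one r·B term per recipient: 1·0.5·0.14 + 3·0.0625·0.0353 + 4·0.125·0.157 + 1·0.25·0.301 = 0.23036875.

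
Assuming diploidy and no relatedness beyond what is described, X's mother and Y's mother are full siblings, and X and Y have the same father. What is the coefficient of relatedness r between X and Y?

0.375

Relatedness sums over independent paths through distinct common ancestors.
X and Y are related in two ways: first cousins through their mothers (r = 1/8) and half-sibs through their shared father (r = 1/4).
r = 1/8 + 1/4 = 0.375.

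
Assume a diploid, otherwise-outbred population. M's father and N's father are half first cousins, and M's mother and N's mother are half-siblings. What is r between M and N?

0.078125

Independent pedigree routes through distinct common ancestors add.
M and N are related in two ways: half second cousins through their fathers (r = 1/64) and half first cousins through their mothers (r = 1/16).
r = 1/64 + 1/16 = 0.078125.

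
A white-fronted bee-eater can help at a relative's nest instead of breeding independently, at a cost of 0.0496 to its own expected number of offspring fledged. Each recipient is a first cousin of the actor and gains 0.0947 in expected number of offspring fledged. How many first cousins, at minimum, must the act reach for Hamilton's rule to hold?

r to a first cousin = 1/8 (first cousins share one grandparent pair — two paths of length 4: r = 2·(1/2)^4 = 1/8).
Hamilton's rule: n·r·B > C  ⇒  n > C/(r·B) = 0.0496/(0.125·0.0947) = 4.19.
The smallest integer exceeding 4.19 is 5.

5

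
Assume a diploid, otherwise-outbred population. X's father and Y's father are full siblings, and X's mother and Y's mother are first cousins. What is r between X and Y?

Wright's path rule: contributions from independent ancestry routes add.
X and Y are related in two ways: first cousins through their fathers (r = 1/8) and second cousins through their mothers (r = 1/32).
r = 1/8 + 1/32 = 5/32 = 0.15625.

0.15625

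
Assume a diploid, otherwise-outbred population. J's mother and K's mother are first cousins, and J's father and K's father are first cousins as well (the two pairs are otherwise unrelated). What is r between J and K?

0.0625

Wright's path rule: contributions from independent ancestry routes add.
J and K are related in two ways: second cousins through their mothers (r = 1/32) and second cousins through their fathers (r = 1/32).
r = 1/32 + 1/32 = 0.0625.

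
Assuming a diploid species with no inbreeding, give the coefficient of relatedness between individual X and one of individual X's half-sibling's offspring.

Each parent–offspring link contributes a factor of 1/2, and independent paths through distinct common ancestors add.
Half-aunt/uncle↔niece/nephew: one path of length 3: r = (1/2)^3 = 1/8.

0.125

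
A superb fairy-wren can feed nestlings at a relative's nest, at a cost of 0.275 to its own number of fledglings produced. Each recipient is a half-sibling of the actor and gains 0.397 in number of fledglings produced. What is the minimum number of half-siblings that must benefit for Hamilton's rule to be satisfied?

3

r to a half-sibling = 0.25 (half-sibs share one parent — one path of length 2: r = (1/2)^2 = 1/4).
Hamilton's rule: n·r·B > C  ⇒  n > C/(r·B) = 0.275/(0.25·0.397) = 2.771.
The smallest integer exceeding 2.771 is 3.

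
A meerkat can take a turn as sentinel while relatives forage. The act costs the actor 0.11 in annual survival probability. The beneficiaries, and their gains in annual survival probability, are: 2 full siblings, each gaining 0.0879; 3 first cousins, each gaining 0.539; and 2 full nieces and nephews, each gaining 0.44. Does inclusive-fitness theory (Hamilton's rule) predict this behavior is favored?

Hamilton's rule: the trait is favored when the sum of r·B over every recipient exceeds the actor's cost C.
r to a full sibling = 1/2 (full sibs share both parents — two paths of length 2: r = 2·(1/2)^2 = 1/2).
r to a first cousin = 1/8 (first cousins share one grandparent pair — two paths of length 4: r = 2·(1/2)^4 = 1/8).
r to a full niece or nephew = 1/4 (full aunt/uncle↔niece/nephew: two paths of length 3 through the shared grandparent pair: r = 2·(1/2)^3 = 1/4).
Summing one r·B term per recipient: 2·0.5·0.0879 + 3·0.125·0.539 + 2·0.25·0.44 = 0.510025.
0.510025 > 0.11: the indirect benefit exceeds the cost.

Yes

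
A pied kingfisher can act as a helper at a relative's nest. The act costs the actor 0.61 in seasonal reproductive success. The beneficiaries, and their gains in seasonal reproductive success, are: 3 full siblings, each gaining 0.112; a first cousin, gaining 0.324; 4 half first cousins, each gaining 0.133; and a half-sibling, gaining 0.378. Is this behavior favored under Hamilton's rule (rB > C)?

No

Hamilton's rule: the trait is favored when the sum of r·B over every recipient exceeds the actor's cost C.
r to a full sibling = 0.5 (full sibs share both parents — two paths of length 2: r = 2·(1/2)^2 = 1/2).
r to a first cousin = 0.125 (first cousins share one grandparent pair — two paths of length 4: r = 2·(1/2)^4 = 1/8).
r to a half first cousin = 1/16 (half first cousins share one grandparent — one path of length 4: r = (1/2)^4 = 1/16).
r to a half-sibling = 1/4 (half-sibs share one parent — one path of length 2: r = (1/2)^2 = 1/4).
Summing one r·B term per recipient: 3·0.5·0.112 + 1·0.125·0.324 + 4·0.0625·0.133 + 1·0.25·0.378 = 0.33625.
0.33625 < 0.61: the indirect benefit is less than the cost.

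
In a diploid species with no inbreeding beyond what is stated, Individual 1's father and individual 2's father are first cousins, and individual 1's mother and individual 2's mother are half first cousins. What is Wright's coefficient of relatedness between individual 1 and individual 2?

0.046875

Independent pedigree routes through distinct common ancestors add.
Individual 1 and individual 2 are related in two ways: second cousins through their fathers (r = 1/32) and half second cousins through their mothers (r = 1/64).
r = 1/32 + 1/64 = 3/64 = 0.046875.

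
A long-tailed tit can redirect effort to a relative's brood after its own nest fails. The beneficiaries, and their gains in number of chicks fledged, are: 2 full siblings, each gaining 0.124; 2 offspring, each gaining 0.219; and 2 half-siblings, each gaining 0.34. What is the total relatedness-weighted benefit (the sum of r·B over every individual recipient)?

0.513

r to a full sibling = 0.5 (full sibs share both parents — two paths of length 2: r = 2·(1/2)^2 = 1/2).
r to an offspring = 0.5 (one parent–offspring link: r = (1/2)^1 = 1/2).
r to a half-sibling = 0.25 (half-sibs share one parent — one path of length 2: r = (1/2)^2 = 1/4).
Summing one r·B term per recipient: 2·0.5·0.124 + 2·0.5·0.219 + 2·0.25·0.34 = 0.513.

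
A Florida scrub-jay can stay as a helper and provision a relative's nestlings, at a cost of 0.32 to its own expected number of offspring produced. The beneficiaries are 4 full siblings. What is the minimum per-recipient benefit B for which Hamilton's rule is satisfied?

r to a full sibling = 0.5 (full sibs share both parents — two paths of length 2: r = 2·(1/2)^2 = 1/2).
Hamilton's rule with n recipients of equal r: n·r·B > C, so B > C/(n·r) = 0.32/(4·0.5) = 0.16.

0.16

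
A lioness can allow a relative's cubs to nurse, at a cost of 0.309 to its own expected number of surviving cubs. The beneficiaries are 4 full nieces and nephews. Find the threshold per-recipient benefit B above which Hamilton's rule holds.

r to a full niece or nephew = 0.25 (full aunt/uncle↔niece/nephew: two paths of length 3 through the shared grandparent pair: r = 2·(1/2)^3 = 1/4).
Hamilton's rule with n recipients of equal r: n·r·B > C, so B > C/(n·r) = 0.309/(4·0.25) = 0.309.

0.309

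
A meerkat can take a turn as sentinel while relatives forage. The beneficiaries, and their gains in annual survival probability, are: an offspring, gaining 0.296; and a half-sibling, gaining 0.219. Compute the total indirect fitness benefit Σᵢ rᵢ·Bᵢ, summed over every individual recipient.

0.20275

r to an offspring = 0.5 (one parent–offspring link: r = (1/2)^1 = 1/2).
r to a half-sibling = 1/4 (half-sibs share one parent — one path of length 2: r = (1/2)^2 = 1/4).
Summing one r·B term per recipient: 1·0.5·0.296 + 1·0.25·0.219 = 0.20275.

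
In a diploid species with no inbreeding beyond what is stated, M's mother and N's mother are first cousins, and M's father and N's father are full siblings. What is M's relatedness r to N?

Independent pedigree routes through distinct common ancestors add.
M and N are related in two ways: second cousins through their mothers (r = 1/32) and first cousins through their fathers (r = 1/8).
r = 1/32 + 1/8 = 0.15625.

0.15625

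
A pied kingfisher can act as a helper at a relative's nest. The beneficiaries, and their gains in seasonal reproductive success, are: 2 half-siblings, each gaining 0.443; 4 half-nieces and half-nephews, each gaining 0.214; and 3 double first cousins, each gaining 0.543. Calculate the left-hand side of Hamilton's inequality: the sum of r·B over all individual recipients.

r to a half-sibling = 0.25 (half-sibs share one parent — one path of length 2: r = (1/2)^2 = 1/4).
r to a half-niece or half-nephew = 1/8 (half-aunt/uncle↔niece/nephew: one path of length 3: r = (1/2)^3 = 1/8).
r to a double first cousin = 1/4 (double first cousins share both grandparent pairs — four paths of length 4: r = 4·(1/2)^4 = 1/4).
Summing one r·B term per recipient: 2·0.25·0.443 + 4·0.125·0.214 + 3·0.25·0.543 = 0.73575.

0.73575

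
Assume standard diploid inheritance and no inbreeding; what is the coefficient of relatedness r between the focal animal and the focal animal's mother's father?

Each parent–offspring link contributes a factor of 1/2, and independent paths through distinct common ancestors add.
Two parent–offspring links: r = (1/2)^2 = 1/4.

0.25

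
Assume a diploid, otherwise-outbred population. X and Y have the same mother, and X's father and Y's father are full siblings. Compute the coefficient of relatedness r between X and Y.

With two independent routes of shared ancestry, r is the sum of the two contributions.
X and Y are related in two ways: half-sibs through their shared mother (r = 1/4) and first cousins through their fathers (r = 1/8).
r = 1/4 + 1/8 = 0.375.

0.375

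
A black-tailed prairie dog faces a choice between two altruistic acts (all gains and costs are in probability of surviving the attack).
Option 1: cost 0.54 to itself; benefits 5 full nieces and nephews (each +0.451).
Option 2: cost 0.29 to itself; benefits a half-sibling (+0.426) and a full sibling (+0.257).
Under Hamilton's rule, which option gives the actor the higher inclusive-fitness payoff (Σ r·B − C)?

Option 1: r to a full niece or nephew = 0.25.
Option 1: Σ r·B − C = (5·0.25·0.451) − 0.54 = 0.02375.
Option 2: r to a half-sibling = 0.25.
Option 2: r to a full sibling = 0.5.
Option 2: Σ r·B − C = (1·0.25·0.426 + 1·0.5·0.257) − 0.29 = -0.055.
Option 1 has the higher net inclusive-fitness payoff.

Option 1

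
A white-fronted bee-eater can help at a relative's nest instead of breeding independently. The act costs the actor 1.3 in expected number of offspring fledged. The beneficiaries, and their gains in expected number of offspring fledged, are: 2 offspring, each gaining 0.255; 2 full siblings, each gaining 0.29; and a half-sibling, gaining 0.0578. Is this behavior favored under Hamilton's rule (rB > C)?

Hamilton's rule: the trait is favored when the sum of r·B over every recipient exceeds the actor's cost C.
r to an offspring = 0.5 (one parent–offspring link: r = (1/2)^1 = 1/2).
r to a full sibling = 0.5 (full sibs share both parents — two paths of length 2: r = 2·(1/2)^2 = 1/2).
r to a half-sibling = 0.25 (half-sibs share one parent — one path of length 2: r = (1/2)^2 = 1/4).
Summing one r·B term per recipient: 2·0.5·0.255 + 2·0.5·0.29 + 1·0.25·0.0578 = 0.55945.
0.55945 < 1.3: the indirect benefit is less than the cost.

No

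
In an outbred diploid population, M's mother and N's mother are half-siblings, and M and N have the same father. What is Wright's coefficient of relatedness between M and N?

With two independent routes of shared ancestry, r is the sum of the two contributions.
M and N are related in two ways: half first cousins through their mothers (r = 1/16) and half-sibs through their shared father (r = 1/4).
r = 1/16 + 1/4 = 5/16 = 0.3125.

0.3125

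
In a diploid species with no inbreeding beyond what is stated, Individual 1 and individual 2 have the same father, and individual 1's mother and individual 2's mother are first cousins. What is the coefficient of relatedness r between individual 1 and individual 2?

0.28125

Relatedness sums over independent paths through distinct common ancestors.
Individual 1 and individual 2 are related in two ways: half-sibs through their shared father (r = 1/4) and second cousins through their mothers (r = 1/32).
r = 1/4 + 1/32 = 0.28125.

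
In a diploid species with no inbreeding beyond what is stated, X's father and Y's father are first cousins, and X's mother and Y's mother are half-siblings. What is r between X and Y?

With two independent routes of shared ancestry, r is the sum of the two contributions.
X and Y are related in two ways: second cousins through their fathers (r = 1/32) and half first cousins through their mothers (r = 1/16).
r = 1/32 + 1/16 = 3/32 = 0.09375.

0.09375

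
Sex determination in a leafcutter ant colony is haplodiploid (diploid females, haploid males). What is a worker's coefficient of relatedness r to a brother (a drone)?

Her haploid brother carries none of their father's genes and a random half of their mother's genome; that half matches the maternal half of her own genome with probability 1/2: r = 1/2 · 1/2 = 1/4.

0.25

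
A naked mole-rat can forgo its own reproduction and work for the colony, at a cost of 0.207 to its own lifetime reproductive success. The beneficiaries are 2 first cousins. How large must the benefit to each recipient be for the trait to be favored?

r to a first cousin = 0.125 (first cousins share one grandparent pair — two paths of length 4: r = 2·(1/2)^4 = 1/8).
Hamilton's rule with n recipients of equal r: n·r·B > C, so B > C/(n·r) = 0.207/(2·0.125) = 0.828.

0.828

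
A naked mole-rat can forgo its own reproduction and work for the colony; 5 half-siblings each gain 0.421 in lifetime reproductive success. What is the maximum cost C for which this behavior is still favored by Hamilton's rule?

r to a half-sibling = 0.25 (half-sibs share one parent — one path of length 2: r = (1/2)^2 = 1/4).
Hamilton's rule: n·r·B > C, so the trait is favored while C < n·r·B = 5·0.25·0.421 = 0.52625.

0.52625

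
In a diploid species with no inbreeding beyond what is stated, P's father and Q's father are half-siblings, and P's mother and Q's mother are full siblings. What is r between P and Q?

Wright's path rule: contributions from independent ancestry routes add.
P and Q are related in two ways: half first cousins through their fathers (r = 1/16) and first cousins through their mothers (r = 1/8).
r = 1/16 + 1/8 = 3/16 = 0.1875.

0.1875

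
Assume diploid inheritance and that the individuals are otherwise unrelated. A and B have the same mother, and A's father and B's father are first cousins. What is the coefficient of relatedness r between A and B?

0.28125

With two independent routes of shared ancestry, r is the sum of the two contributions.
A and B are related in two ways: half-sibs through their shared mother (r = 1/4) and second cousins through their fathers (r = 1/32).
r = 1/4 + 1/32 = 0.28125.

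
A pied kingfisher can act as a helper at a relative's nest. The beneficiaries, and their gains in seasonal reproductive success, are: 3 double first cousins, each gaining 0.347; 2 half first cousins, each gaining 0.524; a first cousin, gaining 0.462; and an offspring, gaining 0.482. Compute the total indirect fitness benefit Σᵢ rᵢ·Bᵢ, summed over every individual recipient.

r to a double first cousin = 0.25 (double first cousins share both grandparent pairs — four paths of length 4: r = 4·(1/2)^4 = 1/4).
r to a half first cousin = 1/16 (half first cousins share one grandparent — one path of length 4: r = (1/2)^4 = 1/16).
r to a first cousin = 1/8 (first cousins share one grandparent pair — two paths of length 4: r = 2·(1/2)^4 = 1/8).
r to an offspring = 0.5 (one parent–offspring link: r = (1/2)^1 = 1/2).
Summing one r·B term per recipient: 3·0.25·0.347 + 2·0.0625·0.524 + 1·0.125·0.462 + 1·0.5·0.482 = 0.6245.

0.6245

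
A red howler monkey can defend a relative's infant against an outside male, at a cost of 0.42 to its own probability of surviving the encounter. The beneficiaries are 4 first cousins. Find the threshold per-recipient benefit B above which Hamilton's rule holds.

0.84

r to a first cousin = 1/8 (first cousins share one grandparent pair — two paths of length 4: r = 2·(1/2)^4 = 1/8).
Hamilton's rule with n recipients of equal r: n·r·B > C, so B > C/(n·r) = 0.42/(4·0.125) = 0.84.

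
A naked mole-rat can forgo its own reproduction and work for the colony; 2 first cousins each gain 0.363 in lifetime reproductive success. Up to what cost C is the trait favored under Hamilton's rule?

0.09075

r to a first cousin = 1/8 (first cousins share one grandparent pair — two paths of length 4: r = 2·(1/2)^4 = 1/8).
Hamilton's rule: n·r·B > C, so the trait is favored while C < n·r·B = 2·0.125·0.363 = 0.09075.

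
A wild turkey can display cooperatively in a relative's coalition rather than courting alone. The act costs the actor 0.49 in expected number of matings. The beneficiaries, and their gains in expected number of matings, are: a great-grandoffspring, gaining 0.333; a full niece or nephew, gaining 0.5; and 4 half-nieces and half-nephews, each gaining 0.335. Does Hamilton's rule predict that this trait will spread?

Hamilton's rule: the trait is favored when the sum of r·B over every recipient exceeds the actor's cost C.
r to a great-grandoffspring = 1/8 (three parent–offspring links: r = (1/2)^3 = 1/8).
r to a full niece or nephew = 1/4 (full aunt/uncle↔niece/nephew: two paths of length 3 through the shared grandparent pair: r = 2·(1/2)^3 = 1/4).
r to a half-niece or half-nephew = 1/8 (half-aunt/uncle↔niece/nephew: one path of length 3: r = (1/2)^3 = 1/8).
Summing one r·B term per recipient: 1·0.125·0.333 + 1·0.25·0.5 + 4·0.125·0.335 = 0.334125.
0.334125 < 0.49: the indirect benefit is less than the cost.

No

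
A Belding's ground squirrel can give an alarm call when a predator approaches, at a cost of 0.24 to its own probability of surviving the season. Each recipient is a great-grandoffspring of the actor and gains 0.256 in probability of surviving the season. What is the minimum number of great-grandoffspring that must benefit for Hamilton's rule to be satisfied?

r to a great-grandoffspring = 1/8 (three parent–offspring links: r = (1/2)^3 = 1/8).
Hamilton's rule: n·r·B > C  ⇒  n > C/(r·B) = 0.24/(0.125·0.256) = 7.5.
The smallest integer exceeding 7.5 is 8.

8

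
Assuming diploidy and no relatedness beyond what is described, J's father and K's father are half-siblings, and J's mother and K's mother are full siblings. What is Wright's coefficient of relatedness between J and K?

0.1875

Wright's path rule: contributions from independent ancestry routes add.
J and K are related in two ways: half first cousins through their fathers (r = 1/16) and first cousins through their mothers (r = 1/8).
r = 1/16 + 1/8 = 0.1875.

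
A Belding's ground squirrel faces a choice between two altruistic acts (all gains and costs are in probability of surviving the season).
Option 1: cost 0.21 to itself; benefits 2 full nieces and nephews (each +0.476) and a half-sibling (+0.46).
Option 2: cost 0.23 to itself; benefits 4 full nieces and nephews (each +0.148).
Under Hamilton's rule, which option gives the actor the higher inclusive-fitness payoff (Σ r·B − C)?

Option 1

Option 1: r to a full niece or nephew = 0.25.
Option 1: r to a half-sibling = 0.25.
Option 1: Σ r·B − C = (2·0.25·0.476 + 1·0.25·0.46) − 0.21 = 0.143.
Option 2: r to a full niece or nephew = 0.25.
Option 2: Σ r·B − C = (4·0.25·0.148) − 0.23 = -0.082.
Option 1 has the higher net inclusive-fitness payoff.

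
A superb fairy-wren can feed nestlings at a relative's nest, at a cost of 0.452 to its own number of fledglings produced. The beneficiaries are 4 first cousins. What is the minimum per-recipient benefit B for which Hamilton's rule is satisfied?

0.904

r to a first cousin = 1/8 (first cousins share one grandparent pair — two paths of length 4: r = 2·(1/2)^4 = 1/8).
Hamilton's rule with n recipients of equal r: n·r·B > C, so B > C/(n·r) = 0.452/(4·0.125) = 0.904.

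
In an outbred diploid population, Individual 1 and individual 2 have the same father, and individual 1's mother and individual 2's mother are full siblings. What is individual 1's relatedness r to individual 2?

Relatedness sums over independent paths through distinct common ancestors.
Individual 1 and individual 2 are related in two ways: half-sibs through their shared father (r = 1/4) and first cousins through their mothers (r = 1/8).
r = 1/4 + 1/8 = 0.375.

0.375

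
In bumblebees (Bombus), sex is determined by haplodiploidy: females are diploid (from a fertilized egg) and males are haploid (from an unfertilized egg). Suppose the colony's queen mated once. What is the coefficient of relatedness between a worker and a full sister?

0.75

Haplodiploid full sisters inherit their father's entire haploid genome identically (contributing 1/2) and on average half of their mother's contribution (1/2 · 1/2 = 1/4); r = 1/2 + 1/4 = 3/4.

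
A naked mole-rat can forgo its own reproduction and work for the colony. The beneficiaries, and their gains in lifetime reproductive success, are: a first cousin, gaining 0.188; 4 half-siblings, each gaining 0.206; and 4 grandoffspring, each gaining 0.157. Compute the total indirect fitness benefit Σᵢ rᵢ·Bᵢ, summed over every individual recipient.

0.3865

r to a first cousin = 1/8 (first cousins share one grandparent pair — two paths of length 4: r = 2·(1/2)^4 = 1/8).
r to a half-sibling = 0.25 (half-sibs share one parent — one path of length 2: r = (1/2)^2 = 1/4).
r to a grandoffspring = 0.25 (two parent–offspring links: r = (1/2)^2 = 1/4).
Summing one r·B term per recipient: 1·0.125·0.188 + 4·0.25·0.206 + 4·0.25·0.157 = 0.3865.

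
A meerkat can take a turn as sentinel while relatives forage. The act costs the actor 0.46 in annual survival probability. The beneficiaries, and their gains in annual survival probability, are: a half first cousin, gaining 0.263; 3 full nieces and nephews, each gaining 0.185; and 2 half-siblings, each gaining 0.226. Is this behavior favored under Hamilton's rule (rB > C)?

No

Hamilton's rule: the trait is favored when the sum of r·B over every recipient exceeds the actor's cost C.
r to a half first cousin = 0.0625 (half first cousins share one grandparent — one path of length 4: r = (1/2)^4 = 1/16).
r to a full niece or nephew = 1/4 (full aunt/uncle↔niece/nephew: two paths of length 3 through the shared grandparent pair: r = 2·(1/2)^3 = 1/4).
r to a half-sibling = 1/4 (half-sibs share one parent — one path of length 2: r = (1/2)^2 = 1/4).
Summing one r·B term per recipient: 1·0.0625·0.263 + 3·0.25·0.185 + 2·0.25·0.226 = 0.2681875.
0.2681875 < 0.46: the indirect benefit is less than the cost.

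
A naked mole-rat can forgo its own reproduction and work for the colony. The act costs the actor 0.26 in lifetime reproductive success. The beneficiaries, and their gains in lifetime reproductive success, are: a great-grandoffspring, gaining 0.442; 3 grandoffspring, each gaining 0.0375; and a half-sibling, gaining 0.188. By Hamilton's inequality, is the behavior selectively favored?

No

Hamilton's rule: the trait is favored when the sum of r·B over every recipient exceeds the actor's cost C.
r to a great-grandoffspring = 0.125 (three parent–offspring links: r = (1/2)^3 = 1/8).
r to a grandoffspring = 1/4 (two parent–offspring links: r = (1/2)^2 = 1/4).
r to a half-sibling = 0.25 (half-sibs share one parent — one path of length 2: r = (1/2)^2 = 1/4).
Summing one r·B term per recipient: 1·0.125·0.442 + 3·0.25·0.0375 + 1·0.25·0.188 = 0.130375.
0.130375 < 0.26: the indirect benefit is less than the cost.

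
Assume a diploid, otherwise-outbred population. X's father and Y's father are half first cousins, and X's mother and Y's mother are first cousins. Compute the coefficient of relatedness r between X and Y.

Relatedness sums over independent paths through distinct common ancestors.
X and Y are related in two ways: half second cousins through their fathers (r = 1/64) and second cousins through their mothers (r = 1/32).
r = 1/64 + 1/32 = 0.046875.

0.046875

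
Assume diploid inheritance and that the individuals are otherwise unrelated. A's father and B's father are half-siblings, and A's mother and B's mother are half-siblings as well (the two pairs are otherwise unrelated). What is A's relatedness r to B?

Wright's path rule: contributions from independent ancestry routes add.
A and B are related in two ways: half first cousins through their fathers (r = 1/16) and half first cousins through their mothers (r = 1/16).
r = 1/16 + 1/16 = 0.125.

0.125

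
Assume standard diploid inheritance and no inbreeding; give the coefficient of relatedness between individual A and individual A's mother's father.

0.25

Each parent–offspring link contributes a factor of 1/2, and independent paths through distinct common ancestors add.
Two parent–offspring links: r = (1/2)^2 = 1/4.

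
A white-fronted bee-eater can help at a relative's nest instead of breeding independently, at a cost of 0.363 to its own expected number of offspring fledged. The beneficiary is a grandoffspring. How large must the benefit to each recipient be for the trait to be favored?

1.452

r to a grandoffspring = 0.25 (two parent–offspring links: r = (1/2)^2 = 1/4).
Hamilton's rule with n recipients of equal r: n·r·B > C, so B > C/(n·r) = 0.363/(1·0.25) = 1.452.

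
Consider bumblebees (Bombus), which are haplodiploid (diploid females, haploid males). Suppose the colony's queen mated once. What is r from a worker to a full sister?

0.75

Haplodiploid full sisters inherit their father's entire haploid genome identically (contributing 1/2) and on average half of their mother's contribution (1/2 · 1/2 = 1/4); r = 1/2 + 1/4 = 3/4.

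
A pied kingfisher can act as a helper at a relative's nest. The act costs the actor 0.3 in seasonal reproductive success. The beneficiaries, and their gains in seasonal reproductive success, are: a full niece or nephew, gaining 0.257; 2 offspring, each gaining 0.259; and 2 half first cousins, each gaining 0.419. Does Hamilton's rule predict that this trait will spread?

Yes

Hamilton's rule: the trait is favored when the sum of r·B over every recipient exceeds the actor's cost C.
r to a full niece or nephew = 1/4 (full aunt/uncle↔niece/nephew: two paths of length 3 through the shared grandparent pair: r = 2·(1/2)^3 = 1/4).
r to an offspring = 0.5 (one parent–offspring link: r = (1/2)^1 = 1/2).
r to a half first cousin = 1/16 (half first cousins share one grandparent — one path of length 4: r = (1/2)^4 = 1/16).
Summing one r·B term per recipient: 1·0.25·0.257 + 2·0.5·0.259 + 2·0.0625·0.419 = 0.375625.
0.375625 > 0.3: the indirect benefit exceeds the cost.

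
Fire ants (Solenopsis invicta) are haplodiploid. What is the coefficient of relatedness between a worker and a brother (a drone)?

Her haploid brother carries none of their father's genes and a random half of their mother's genome; that half matches the maternal half of her own genome with probability 1/2: r = 1/2 · 1/2 = 1/4.

0.25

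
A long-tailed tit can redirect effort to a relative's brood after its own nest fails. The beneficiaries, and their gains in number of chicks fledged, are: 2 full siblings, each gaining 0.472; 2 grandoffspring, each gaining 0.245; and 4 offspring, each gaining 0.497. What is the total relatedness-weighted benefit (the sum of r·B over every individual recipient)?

1.5885

r to a full sibling = 0.5 (full sibs share both parents — two paths of length 2: r = 2·(1/2)^2 = 1/2).
r to a grandoffspring = 1/4 (two parent–offspring links: r = (1/2)^2 = 1/4).
r to an offspring = 0.5 (one parent–offspring link: r = (1/2)^1 = 1/2).
Summing one r·B term per recipient: 2·0.5·0.472 + 2·0.25·0.245 + 4·0.5·0.497 = 1.5885.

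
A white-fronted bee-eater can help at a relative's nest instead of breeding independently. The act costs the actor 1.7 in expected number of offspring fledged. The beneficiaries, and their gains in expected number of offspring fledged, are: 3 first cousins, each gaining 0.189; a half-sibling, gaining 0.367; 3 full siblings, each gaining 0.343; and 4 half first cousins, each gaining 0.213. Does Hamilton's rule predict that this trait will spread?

No

Hamilton's rule: the trait is favored when the sum of r·B over every recipient exceeds the actor's cost C.
r to a first cousin = 1/8 (first cousins share one grandparent pair — two paths of length 4: r = 2·(1/2)^4 = 1/8).
r to a half-sibling = 0.25 (half-sibs share one parent — one path of length 2: r = (1/2)^2 = 1/4).
r to a full sibling = 1/2 (full sibs share both parents — two paths of length 2: r = 2·(1/2)^2 = 1/2).
r to a half first cousin = 0.0625 (half first cousins share one grandparent — one path of length 4: r = (1/2)^4 = 1/16).
Summing one r·B term per recipient: 3·0.125·0.189 + 1·0.25·0.367 + 3·0.5·0.343 + 4·0.0625·0.213 = 0.730375.
0.730375 < 1.7: the indirect benefit is less than the cost.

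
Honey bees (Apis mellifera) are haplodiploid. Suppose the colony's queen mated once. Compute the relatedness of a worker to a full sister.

0.75

Haplodiploid full sisters inherit their father's entire haploid genome identically (contributing 1/2) and on average half of their mother's contribution (1/2 · 1/2 = 1/4); r = 1/2 + 1/4 = 3/4.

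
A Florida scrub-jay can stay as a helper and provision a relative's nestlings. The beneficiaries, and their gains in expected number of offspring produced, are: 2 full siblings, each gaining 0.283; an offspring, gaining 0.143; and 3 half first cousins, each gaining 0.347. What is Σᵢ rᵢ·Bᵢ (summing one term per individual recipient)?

r to a full sibling = 0.5 (full sibs share both parents — two paths of length 2: r = 2·(1/2)^2 = 1/2).
r to an offspring = 0.5 (one parent–offspring link: r = (1/2)^1 = 1/2).
r to a half first cousin = 0.0625 (half first cousins share one grandparent — one path of length 4: r = (1/2)^4 = 1/16).
Summing one r·B term per recipient: 2·0.5·0.283 + 1·0.5·0.143 + 3·0.0625·0.347 = 0.4195625.

0.4195625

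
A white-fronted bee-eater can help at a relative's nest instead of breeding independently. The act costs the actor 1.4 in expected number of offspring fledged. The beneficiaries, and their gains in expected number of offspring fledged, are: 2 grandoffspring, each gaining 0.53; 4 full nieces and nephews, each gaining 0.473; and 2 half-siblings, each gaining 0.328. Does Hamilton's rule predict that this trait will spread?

Hamilton's rule: the trait is favored when the sum of r·B over every recipient exceeds the actor's cost C.
r to a grandoffspring = 1/4 (two parent–offspring links: r = (1/2)^2 = 1/4).
r to a full niece or nephew = 0.25 (full aunt/uncle↔niece/nephew: two paths of length 3 through the shared grandparent pair: r = 2·(1/2)^3 = 1/4).
r to a half-sibling = 0.25 (half-sibs share one parent — one path of length 2: r = (1/2)^2 = 1/4).
Summing one r·B term per recipient: 2·0.25·0.53 + 4·0.25·0.473 + 2·0.25·0.328 = 0.902.
0.902 < 1.4: the indirect benefit is less than the cost.

No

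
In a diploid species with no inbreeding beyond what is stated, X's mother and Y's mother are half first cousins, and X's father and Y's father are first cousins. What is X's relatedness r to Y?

0.046875

Relatedness sums over independent paths through distinct common ancestors.
X and Y are related in two ways: half second cousins through their mothers (r = 1/64) and second cousins through their fathers (r = 1/32).
r = 1/64 + 1/32 = 3/64 = 0.046875.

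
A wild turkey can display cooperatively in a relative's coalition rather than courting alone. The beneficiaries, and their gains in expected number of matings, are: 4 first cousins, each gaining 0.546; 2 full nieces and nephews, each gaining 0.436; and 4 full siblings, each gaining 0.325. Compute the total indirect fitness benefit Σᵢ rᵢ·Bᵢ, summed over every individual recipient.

1.141

r to a first cousin = 0.125 (first cousins share one grandparent pair — two paths of length 4: r = 2·(1/2)^4 = 1/8).
r to a full niece or nephew = 0.25 (full aunt/uncle↔niece/nephew: two paths of length 3 through the shared grandparent pair: r = 2·(1/2)^3 = 1/4).
r to a full sibling = 0.5 (full sibs share both parents — two paths of length 2: r = 2·(1/2)^2 = 1/2).
Summing one r·B term per recipient: 4·0.125·0.546 + 2·0.25·0.436 + 4·0.5·0.325 = 1.141.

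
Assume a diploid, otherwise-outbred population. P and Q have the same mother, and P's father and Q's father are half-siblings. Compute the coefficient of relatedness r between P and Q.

Relatedness sums over independent paths through distinct common ancestors.
P and Q are related in two ways: half-sibs through their shared mother (r = 1/4) and half first cousins through their fathers (r = 1/16).
r = 1/4 + 1/16 = 5/16 = 0.3125.

0.3125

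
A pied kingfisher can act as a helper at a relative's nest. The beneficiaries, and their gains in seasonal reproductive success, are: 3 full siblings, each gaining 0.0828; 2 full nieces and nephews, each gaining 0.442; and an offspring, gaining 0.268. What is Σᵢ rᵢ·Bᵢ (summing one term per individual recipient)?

r to a full sibling = 1/2 (full sibs share both parents — two paths of length 2: r = 2·(1/2)^2 = 1/2).
r to a full niece or nephew = 1/4 (full aunt/uncle↔niece/nephew: two paths of length 3 through the shared grandparent pair: r = 2·(1/2)^3 = 1/4).
r to an offspring = 1/2 (one parent–offspring link: r = (1/2)^1 = 1/2).
Summing one r·B term per recipient: 3·0.5·0.0828 + 2·0.25·0.442 + 1·0.5·0.268 = 0.4792.

0.4792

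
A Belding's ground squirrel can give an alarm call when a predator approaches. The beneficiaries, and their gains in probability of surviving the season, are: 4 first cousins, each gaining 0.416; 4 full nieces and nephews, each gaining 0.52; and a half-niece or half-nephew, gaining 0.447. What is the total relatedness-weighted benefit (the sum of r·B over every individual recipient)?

0.783875

r to a first cousin = 0.125 (first cousins share one grandparent pair — two paths of length 4: r = 2·(1/2)^4 = 1/8).
r to a full niece or nephew = 0.25 (full aunt/uncle↔niece/nephew: two paths of length 3 through the shared grandparent pair: r = 2·(1/2)^3 = 1/4).
r to a half-niece or half-nephew = 1/8 (half-aunt/uncle↔niece/nephew: one path of length 3: r = (1/2)^3 = 1/8).
Summing one r·B term per recipient: 4·0.125·0.416 + 4·0.25·0.52 + 1·0.125·0.447 = 0.783875.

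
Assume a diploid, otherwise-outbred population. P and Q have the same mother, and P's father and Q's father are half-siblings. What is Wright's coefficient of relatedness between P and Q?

0.3125

Independent pedigree routes through distinct common ancestors add.
P and Q are related in two ways: half-sibs through their shared mother (r = 1/4) and half first cousins through their fathers (r = 1/16).
r = 1/4 + 1/16 = 5/16 = 0.3125.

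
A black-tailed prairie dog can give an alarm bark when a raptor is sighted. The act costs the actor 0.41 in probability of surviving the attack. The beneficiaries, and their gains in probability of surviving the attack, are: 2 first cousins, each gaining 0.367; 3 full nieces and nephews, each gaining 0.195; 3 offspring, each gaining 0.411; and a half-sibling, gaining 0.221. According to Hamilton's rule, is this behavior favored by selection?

Yes

Hamilton's rule: the trait is favored when the sum of r·B over every recipient exceeds the actor's cost C.
r to a first cousin = 1/8 (first cousins share one grandparent pair — two paths of length 4: r = 2·(1/2)^4 = 1/8).
r to a full niece or nephew = 0.25 (full aunt/uncle↔niece/nephew: two paths of length 3 through the shared grandparent pair: r = 2·(1/2)^3 = 1/4).
r to an offspring = 0.5 (one parent–offspring link: r = (1/2)^1 = 1/2).
r to a half-sibling = 1/4 (half-sibs share one parent — one path of length 2: r = (1/2)^2 = 1/4).
Summing one r·B term per recipient: 2·0.125·0.367 + 3·0.25·0.195 + 3·0.5·0.411 + 1·0.25·0.221 = 0.90975.
0.90975 > 0.41: the indirect benefit exceeds the cost.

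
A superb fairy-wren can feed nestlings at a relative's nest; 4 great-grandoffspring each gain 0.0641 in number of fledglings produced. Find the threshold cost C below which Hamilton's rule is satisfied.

0.03205

r to a great-grandoffspring = 0.125 (three parent–offspring links: r = (1/2)^3 = 1/8).
Hamilton's rule: n·r·B > C, so the trait is favored while C < n·r·B = 4·0.125·0.0641 = 0.03205.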